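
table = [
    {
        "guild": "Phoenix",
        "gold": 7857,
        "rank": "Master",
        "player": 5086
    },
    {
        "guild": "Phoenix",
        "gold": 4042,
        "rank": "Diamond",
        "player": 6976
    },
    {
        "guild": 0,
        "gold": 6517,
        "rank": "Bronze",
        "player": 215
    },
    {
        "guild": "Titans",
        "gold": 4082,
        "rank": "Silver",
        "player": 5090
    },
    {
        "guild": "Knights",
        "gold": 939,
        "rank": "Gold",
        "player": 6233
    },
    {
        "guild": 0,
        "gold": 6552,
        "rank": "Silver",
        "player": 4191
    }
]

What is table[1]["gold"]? 4042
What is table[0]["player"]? 5086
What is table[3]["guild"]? "Titans"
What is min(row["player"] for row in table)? 215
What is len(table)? 6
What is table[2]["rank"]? "Bronze"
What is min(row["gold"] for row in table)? 939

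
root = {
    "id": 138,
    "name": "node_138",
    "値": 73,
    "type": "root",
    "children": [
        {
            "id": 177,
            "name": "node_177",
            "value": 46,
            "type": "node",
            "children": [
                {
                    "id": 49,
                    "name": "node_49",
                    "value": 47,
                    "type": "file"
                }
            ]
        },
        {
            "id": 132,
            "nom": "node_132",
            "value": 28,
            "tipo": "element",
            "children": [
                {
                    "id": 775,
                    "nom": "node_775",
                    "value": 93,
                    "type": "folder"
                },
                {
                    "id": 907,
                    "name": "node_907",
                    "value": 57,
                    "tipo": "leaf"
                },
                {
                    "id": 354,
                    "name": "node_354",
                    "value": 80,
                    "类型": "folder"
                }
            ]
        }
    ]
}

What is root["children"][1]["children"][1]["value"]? 57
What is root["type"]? "root"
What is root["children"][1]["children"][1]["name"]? "node_907"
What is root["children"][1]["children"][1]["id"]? 907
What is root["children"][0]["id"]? 177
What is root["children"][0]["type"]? "node"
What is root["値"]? 73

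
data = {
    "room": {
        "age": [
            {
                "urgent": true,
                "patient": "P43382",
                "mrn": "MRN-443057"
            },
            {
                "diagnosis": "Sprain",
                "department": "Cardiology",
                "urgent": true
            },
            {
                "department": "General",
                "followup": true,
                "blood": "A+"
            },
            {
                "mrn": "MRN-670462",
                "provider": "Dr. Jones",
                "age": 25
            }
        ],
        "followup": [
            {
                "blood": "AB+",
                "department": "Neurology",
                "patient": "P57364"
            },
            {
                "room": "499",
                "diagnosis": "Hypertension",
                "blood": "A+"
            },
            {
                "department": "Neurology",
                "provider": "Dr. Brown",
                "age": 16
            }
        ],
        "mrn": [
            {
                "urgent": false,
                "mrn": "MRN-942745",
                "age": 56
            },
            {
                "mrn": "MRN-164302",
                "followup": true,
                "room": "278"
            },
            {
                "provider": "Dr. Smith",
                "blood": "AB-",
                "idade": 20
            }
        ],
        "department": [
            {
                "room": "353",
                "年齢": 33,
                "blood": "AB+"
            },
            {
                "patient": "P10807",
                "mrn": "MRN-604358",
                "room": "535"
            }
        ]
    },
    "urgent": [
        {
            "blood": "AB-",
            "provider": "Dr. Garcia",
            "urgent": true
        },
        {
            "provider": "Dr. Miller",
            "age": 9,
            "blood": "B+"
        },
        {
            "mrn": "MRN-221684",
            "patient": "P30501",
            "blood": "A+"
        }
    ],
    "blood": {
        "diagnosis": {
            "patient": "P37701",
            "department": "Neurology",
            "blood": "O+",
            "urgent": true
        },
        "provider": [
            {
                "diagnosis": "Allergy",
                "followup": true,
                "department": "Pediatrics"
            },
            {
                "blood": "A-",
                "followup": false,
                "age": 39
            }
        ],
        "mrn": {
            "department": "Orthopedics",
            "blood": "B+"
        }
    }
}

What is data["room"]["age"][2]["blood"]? "A+"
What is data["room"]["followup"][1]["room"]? "499"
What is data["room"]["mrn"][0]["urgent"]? False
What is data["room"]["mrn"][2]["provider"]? "Dr. Smith"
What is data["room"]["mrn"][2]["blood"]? "AB-"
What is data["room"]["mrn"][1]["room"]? "278"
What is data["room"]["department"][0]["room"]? "353"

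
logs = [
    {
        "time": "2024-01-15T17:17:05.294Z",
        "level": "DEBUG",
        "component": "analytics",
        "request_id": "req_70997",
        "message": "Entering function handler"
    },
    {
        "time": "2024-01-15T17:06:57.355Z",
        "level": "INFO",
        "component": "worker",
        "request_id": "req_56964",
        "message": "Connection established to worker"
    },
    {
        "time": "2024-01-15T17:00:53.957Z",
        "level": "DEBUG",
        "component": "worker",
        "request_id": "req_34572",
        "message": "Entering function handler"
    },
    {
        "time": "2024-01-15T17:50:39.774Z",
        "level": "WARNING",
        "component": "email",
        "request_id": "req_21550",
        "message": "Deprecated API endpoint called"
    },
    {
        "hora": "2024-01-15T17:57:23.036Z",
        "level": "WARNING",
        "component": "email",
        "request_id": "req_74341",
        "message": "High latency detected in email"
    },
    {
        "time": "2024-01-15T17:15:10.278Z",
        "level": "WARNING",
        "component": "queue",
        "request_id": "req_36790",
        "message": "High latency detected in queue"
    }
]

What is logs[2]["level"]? "DEBUG"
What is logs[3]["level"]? "WARNING"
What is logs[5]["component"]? "queue"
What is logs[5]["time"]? "2024-01-15T17:15:10.278Z"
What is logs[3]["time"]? "2024-01-15T17:50:39.774Z"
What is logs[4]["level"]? "WARNING"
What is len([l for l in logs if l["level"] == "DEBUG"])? 2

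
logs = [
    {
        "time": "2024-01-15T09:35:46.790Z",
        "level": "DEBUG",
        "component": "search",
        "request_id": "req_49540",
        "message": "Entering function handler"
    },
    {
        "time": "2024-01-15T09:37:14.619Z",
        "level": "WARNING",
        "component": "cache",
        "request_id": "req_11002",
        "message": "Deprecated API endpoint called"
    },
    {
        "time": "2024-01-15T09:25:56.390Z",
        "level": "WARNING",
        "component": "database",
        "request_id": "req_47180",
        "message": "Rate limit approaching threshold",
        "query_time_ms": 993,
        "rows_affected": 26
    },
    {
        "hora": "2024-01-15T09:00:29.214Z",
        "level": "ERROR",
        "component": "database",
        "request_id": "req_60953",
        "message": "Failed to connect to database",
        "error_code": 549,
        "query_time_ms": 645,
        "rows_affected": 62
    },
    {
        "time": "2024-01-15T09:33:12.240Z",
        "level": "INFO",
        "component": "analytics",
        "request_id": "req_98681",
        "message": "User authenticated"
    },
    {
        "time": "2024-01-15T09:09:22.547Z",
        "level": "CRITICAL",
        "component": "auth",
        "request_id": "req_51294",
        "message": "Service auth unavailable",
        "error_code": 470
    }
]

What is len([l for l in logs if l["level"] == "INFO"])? 1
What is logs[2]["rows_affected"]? 26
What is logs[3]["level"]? "ERROR"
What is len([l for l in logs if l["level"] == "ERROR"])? 1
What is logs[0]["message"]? "Entering function handler"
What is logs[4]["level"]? "INFO"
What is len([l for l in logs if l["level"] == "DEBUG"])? 1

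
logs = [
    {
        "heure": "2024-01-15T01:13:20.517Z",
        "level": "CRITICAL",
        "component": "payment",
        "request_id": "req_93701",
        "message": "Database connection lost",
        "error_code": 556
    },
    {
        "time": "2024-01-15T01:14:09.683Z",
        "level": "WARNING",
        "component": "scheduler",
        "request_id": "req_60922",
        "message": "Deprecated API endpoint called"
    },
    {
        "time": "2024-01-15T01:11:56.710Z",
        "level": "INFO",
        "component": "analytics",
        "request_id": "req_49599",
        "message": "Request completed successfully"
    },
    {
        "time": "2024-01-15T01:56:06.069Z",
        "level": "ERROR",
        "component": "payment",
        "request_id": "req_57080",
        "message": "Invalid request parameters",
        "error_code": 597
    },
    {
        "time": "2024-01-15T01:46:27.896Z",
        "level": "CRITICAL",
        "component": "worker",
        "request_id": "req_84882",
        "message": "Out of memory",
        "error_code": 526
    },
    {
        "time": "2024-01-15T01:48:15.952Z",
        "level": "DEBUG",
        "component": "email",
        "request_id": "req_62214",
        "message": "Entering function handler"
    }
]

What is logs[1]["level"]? "WARNING"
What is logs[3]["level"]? "ERROR"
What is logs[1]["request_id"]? "req_60922"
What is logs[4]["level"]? "CRITICAL"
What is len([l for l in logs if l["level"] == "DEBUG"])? 1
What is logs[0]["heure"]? "2024-01-15T01:13:20.517Z"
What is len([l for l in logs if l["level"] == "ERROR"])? 1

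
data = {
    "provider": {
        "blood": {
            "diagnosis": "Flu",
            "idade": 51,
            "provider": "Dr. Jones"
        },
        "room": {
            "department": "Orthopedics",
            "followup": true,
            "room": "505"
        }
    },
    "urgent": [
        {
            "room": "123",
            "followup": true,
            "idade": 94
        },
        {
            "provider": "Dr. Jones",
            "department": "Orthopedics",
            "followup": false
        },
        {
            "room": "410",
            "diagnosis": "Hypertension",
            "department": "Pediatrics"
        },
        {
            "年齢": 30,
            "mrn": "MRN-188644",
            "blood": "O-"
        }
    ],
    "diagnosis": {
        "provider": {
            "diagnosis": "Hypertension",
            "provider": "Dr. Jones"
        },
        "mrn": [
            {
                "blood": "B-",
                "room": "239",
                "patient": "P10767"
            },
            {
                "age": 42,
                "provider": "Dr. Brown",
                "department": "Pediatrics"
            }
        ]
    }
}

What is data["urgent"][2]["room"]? "410"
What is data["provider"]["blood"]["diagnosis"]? "Flu"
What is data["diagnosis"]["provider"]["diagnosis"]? "Hypertension"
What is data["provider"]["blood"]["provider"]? "Dr. Jones"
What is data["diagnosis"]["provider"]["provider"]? "Dr. Jones"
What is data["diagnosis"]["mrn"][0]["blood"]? "B-"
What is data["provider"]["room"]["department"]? "Orthopedics"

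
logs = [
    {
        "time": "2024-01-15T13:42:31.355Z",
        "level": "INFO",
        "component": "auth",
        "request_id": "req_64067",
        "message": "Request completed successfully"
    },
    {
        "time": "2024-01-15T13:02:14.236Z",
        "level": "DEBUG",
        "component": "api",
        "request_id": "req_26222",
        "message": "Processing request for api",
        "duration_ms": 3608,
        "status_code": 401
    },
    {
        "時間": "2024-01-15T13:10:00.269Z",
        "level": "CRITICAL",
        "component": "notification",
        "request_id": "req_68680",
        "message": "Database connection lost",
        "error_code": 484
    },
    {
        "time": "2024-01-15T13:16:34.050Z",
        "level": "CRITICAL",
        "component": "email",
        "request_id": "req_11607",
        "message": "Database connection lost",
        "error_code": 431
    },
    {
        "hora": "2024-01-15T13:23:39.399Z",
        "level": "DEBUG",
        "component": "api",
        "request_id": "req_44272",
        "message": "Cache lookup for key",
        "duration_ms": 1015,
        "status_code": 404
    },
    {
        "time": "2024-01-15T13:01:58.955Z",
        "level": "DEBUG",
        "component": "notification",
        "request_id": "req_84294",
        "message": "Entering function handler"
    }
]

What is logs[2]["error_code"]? 484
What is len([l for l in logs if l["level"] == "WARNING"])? 0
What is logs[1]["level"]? "DEBUG"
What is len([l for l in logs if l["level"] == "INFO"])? 1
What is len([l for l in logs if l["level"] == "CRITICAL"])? 2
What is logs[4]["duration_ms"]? 1015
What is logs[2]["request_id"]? "req_68680"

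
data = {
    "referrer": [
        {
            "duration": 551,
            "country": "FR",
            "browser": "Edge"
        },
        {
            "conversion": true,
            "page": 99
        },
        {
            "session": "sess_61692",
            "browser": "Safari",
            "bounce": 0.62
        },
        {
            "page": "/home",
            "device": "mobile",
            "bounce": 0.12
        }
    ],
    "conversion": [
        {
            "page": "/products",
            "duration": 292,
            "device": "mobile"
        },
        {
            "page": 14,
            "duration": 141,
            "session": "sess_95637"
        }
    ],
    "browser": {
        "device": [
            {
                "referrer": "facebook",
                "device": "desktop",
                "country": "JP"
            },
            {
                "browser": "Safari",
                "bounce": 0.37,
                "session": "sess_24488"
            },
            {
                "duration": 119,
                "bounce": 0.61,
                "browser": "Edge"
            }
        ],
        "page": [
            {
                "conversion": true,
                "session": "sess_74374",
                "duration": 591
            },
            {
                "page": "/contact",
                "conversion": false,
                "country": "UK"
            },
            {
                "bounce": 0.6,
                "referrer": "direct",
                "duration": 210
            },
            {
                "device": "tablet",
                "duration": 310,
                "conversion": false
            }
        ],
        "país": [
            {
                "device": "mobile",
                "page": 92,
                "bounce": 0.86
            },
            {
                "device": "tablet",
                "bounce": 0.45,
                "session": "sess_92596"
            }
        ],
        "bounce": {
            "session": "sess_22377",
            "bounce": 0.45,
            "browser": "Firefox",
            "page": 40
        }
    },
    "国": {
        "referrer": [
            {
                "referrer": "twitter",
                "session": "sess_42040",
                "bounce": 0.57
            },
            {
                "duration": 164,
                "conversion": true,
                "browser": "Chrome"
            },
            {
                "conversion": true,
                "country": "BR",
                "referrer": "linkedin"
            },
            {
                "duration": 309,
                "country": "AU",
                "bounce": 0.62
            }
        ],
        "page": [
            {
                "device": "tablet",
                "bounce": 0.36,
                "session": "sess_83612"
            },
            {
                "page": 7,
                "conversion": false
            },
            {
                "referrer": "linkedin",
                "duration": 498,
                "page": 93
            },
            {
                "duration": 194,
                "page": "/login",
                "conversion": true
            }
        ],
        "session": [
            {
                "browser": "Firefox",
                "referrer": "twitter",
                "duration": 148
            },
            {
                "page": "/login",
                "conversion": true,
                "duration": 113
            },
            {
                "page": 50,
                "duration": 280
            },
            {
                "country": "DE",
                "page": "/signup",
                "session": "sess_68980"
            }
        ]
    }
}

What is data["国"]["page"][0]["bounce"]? 0.36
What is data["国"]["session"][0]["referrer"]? "twitter"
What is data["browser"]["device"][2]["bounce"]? 0.61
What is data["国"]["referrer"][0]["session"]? "sess_42040"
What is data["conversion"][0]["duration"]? 292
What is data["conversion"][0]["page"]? "/products"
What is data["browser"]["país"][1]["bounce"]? 0.45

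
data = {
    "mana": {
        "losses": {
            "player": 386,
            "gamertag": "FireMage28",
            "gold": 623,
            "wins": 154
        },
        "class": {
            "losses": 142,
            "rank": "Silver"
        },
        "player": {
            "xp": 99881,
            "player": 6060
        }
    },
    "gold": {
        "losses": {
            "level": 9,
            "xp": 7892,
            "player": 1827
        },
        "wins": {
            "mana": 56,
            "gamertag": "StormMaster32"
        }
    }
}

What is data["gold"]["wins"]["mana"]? 56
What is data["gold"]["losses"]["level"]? 9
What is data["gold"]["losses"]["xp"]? 7892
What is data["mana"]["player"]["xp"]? 99881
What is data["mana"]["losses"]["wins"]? 154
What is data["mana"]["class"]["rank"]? "Silver"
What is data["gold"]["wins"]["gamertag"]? "StormMaster32"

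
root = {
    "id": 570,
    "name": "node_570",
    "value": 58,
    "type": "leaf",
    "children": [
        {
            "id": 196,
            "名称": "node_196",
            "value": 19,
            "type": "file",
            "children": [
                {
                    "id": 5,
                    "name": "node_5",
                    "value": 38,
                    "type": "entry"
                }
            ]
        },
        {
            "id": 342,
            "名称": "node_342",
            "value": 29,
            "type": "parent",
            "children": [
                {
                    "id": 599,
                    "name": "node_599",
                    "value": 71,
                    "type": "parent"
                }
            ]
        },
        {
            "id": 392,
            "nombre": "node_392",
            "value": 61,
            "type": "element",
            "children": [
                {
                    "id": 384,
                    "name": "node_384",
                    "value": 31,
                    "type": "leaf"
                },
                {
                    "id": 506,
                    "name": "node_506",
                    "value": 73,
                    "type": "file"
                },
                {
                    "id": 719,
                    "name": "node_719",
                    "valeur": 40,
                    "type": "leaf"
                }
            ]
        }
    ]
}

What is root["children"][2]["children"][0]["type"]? "leaf"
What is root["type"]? "leaf"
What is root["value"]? 58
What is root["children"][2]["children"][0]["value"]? 31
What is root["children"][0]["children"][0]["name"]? "node_5"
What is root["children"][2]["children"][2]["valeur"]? 40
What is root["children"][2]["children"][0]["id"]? 384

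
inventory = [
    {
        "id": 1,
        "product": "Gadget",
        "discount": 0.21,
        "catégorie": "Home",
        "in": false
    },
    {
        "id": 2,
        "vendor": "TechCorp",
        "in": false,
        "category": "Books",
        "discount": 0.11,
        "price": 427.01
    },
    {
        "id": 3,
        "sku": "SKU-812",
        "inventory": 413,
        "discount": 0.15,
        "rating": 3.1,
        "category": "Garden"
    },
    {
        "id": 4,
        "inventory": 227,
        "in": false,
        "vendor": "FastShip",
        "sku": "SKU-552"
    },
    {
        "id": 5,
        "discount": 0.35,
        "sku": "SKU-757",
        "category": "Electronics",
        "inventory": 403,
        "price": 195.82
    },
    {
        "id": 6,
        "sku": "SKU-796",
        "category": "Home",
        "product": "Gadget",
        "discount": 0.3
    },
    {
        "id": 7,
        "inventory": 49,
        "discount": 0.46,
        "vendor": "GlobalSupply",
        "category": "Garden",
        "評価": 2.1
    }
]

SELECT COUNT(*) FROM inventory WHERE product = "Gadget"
2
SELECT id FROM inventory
[1, 2, 3, 4, 5, 6, 7]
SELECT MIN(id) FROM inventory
1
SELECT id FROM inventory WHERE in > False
[]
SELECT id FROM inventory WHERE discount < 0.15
[2]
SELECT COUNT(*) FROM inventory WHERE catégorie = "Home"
1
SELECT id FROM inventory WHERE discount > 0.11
[1, 3, 5, 6, 7]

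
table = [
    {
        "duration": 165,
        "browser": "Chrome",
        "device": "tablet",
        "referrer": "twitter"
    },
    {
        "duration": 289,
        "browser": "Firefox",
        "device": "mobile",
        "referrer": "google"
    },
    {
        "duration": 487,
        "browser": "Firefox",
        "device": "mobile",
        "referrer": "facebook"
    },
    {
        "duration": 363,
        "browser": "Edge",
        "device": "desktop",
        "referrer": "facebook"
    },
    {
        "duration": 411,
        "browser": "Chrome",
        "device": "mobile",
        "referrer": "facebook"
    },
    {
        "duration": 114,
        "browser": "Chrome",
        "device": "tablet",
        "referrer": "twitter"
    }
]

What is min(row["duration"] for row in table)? 114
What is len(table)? 6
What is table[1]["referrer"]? "google"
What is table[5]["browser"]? "Chrome"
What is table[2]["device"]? "mobile"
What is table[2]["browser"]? "Firefox"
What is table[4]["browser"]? "Chrome"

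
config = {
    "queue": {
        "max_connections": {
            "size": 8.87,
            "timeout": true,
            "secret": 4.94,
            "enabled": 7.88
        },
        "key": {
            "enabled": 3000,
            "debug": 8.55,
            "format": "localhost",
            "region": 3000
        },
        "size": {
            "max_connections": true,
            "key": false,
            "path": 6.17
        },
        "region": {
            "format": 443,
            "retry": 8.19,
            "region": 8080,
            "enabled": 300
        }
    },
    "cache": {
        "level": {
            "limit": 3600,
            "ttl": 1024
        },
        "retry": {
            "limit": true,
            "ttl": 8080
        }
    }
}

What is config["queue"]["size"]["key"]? False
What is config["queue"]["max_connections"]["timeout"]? True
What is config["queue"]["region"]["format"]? 443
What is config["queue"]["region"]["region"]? 8080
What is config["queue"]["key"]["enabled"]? 3000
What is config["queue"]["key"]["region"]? 3000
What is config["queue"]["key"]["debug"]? 8.55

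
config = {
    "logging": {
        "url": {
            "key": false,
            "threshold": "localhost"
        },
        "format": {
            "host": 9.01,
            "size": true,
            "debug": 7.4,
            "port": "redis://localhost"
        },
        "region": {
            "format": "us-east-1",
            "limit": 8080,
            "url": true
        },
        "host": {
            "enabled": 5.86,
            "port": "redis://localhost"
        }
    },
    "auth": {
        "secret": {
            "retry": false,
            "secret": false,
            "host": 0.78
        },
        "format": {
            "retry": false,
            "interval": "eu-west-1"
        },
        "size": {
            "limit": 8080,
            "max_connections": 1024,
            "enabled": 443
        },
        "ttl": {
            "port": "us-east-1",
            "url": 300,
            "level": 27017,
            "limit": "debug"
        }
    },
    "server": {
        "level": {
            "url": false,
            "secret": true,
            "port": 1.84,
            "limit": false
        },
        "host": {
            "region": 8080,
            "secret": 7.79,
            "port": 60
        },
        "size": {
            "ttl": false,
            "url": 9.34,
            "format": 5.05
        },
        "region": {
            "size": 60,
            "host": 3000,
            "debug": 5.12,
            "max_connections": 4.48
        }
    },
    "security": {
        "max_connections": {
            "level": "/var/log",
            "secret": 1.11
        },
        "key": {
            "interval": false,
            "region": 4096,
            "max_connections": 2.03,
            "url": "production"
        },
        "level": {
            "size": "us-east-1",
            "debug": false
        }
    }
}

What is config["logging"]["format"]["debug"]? 7.4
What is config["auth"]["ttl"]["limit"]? "debug"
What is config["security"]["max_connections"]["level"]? "/var/log"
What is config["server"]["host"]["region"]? 8080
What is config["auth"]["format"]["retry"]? False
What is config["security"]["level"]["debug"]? False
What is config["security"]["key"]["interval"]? False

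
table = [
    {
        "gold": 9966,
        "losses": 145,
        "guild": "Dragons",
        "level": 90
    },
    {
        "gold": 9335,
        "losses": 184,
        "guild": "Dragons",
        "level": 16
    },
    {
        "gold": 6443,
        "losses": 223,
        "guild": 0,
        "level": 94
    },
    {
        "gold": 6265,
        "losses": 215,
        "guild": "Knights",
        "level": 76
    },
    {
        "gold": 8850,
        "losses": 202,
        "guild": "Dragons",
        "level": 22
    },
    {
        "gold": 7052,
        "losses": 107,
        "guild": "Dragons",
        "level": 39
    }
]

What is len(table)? 6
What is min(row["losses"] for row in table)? 107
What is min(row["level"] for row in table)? 16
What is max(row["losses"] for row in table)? 223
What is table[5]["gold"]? 7052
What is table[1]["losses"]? 184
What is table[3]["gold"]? 6265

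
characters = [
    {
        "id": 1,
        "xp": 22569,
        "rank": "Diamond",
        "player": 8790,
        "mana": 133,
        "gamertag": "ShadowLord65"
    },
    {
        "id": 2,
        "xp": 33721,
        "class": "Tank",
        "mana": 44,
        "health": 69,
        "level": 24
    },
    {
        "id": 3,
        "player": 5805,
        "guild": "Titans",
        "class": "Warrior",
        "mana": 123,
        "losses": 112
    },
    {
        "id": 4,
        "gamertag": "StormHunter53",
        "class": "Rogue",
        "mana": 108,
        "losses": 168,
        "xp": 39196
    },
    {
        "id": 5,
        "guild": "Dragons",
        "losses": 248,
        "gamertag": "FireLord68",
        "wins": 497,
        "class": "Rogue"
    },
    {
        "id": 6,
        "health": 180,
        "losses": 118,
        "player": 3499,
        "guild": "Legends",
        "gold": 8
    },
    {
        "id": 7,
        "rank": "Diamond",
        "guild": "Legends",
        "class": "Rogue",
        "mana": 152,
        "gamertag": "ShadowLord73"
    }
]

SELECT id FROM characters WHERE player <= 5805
[3, 6]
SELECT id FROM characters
[1, 2, 3, 4, 5, 6, 7]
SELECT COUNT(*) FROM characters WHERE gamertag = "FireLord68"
1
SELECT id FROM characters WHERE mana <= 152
[1, 2, 3, 4, 7]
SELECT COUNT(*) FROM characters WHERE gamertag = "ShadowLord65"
1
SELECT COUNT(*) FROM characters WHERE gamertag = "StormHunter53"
1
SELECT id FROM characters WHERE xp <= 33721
[1, 2]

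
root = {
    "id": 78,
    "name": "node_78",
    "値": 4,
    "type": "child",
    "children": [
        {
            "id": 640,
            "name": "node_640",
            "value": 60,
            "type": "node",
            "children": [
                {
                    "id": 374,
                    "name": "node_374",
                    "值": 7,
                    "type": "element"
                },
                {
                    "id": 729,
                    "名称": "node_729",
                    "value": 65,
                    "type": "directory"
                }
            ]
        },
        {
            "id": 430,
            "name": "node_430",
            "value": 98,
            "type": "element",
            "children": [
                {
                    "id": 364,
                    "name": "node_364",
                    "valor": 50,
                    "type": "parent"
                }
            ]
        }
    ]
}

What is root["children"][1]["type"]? "element"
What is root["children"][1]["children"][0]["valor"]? 50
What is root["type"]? "child"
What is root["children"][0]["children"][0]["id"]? 374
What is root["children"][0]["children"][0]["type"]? "element"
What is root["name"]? "node_78"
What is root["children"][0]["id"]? 640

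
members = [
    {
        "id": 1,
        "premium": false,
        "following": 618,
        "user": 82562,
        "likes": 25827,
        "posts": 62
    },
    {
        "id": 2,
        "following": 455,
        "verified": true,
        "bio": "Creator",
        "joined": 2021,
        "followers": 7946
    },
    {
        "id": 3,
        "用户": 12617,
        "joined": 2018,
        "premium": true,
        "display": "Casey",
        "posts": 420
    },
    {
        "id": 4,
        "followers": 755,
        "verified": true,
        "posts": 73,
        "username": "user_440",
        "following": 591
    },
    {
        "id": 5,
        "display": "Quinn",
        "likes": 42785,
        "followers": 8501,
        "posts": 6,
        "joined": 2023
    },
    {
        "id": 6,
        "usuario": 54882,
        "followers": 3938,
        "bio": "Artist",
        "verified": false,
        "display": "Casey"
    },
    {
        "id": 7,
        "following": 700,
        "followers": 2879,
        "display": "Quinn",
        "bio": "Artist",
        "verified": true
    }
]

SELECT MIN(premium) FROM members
False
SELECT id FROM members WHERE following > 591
[1, 7]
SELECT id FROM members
[1, 2, 3, 4, 5, 6, 7]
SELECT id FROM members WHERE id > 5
[6, 7]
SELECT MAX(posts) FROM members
420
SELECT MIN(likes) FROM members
25827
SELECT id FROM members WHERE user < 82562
[]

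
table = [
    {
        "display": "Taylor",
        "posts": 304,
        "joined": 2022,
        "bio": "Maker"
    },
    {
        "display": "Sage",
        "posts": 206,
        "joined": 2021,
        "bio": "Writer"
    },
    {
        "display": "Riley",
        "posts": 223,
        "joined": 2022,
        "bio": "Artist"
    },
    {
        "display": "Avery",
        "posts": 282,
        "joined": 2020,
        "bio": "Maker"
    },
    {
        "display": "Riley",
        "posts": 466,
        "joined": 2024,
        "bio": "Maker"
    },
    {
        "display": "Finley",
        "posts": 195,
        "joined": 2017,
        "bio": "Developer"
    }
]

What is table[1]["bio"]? "Writer"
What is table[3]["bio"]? "Maker"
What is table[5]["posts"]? 195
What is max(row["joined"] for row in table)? 2024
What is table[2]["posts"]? 223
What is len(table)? 6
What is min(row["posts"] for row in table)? 195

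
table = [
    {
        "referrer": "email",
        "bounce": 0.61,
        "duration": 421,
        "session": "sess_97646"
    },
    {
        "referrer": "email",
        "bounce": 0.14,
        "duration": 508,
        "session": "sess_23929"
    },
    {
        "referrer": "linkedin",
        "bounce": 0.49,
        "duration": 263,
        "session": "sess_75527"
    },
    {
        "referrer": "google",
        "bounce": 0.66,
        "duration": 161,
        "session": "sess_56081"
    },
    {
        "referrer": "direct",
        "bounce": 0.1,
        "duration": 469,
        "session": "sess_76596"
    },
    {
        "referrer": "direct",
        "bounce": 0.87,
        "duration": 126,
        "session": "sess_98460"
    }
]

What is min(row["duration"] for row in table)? 126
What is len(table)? 6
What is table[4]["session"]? "sess_76596"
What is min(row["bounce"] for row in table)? 0.1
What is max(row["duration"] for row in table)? 508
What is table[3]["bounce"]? 0.66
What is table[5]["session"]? "sess_98460"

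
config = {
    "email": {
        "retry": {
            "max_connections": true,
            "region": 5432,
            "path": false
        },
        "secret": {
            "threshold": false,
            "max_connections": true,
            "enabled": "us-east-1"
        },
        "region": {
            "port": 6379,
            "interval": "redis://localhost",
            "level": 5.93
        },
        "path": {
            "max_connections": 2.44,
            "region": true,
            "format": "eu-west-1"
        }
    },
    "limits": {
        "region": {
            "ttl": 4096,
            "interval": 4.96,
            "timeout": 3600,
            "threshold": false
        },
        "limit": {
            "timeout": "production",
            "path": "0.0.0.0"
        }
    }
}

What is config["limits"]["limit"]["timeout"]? "production"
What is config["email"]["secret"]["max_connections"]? True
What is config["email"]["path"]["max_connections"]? 2.44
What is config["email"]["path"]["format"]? "eu-west-1"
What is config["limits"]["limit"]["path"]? "0.0.0.0"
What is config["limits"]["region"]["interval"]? 4.96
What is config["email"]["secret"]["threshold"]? False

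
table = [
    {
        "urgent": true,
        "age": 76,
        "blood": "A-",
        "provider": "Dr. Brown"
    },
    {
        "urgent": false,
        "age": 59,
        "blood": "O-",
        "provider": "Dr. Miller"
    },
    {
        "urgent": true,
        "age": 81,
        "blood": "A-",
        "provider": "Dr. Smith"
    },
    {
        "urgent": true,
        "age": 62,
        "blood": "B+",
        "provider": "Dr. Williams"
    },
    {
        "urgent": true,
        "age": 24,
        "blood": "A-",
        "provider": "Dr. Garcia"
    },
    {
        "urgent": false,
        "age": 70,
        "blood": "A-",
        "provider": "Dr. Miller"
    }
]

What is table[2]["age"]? 81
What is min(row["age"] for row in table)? 24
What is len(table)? 6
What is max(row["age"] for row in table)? 81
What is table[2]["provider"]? "Dr. Smith"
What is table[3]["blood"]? "B+"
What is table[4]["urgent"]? True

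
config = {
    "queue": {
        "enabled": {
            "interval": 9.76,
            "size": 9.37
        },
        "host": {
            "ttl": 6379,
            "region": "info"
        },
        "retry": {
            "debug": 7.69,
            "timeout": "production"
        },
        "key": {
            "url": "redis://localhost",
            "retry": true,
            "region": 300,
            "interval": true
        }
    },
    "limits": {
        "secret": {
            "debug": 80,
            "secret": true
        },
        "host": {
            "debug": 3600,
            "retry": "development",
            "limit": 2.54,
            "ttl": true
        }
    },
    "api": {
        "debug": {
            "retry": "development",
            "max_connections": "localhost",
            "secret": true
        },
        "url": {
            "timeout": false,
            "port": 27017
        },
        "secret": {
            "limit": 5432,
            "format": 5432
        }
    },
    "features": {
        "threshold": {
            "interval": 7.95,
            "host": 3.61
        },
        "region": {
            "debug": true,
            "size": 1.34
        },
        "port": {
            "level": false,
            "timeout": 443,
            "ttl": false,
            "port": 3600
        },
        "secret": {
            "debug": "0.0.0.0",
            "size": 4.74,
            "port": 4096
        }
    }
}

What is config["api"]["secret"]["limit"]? 5432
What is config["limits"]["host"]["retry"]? "development"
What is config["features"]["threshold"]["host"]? 3.61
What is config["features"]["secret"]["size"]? 4.74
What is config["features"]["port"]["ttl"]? False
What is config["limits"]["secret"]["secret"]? True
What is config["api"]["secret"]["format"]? 5432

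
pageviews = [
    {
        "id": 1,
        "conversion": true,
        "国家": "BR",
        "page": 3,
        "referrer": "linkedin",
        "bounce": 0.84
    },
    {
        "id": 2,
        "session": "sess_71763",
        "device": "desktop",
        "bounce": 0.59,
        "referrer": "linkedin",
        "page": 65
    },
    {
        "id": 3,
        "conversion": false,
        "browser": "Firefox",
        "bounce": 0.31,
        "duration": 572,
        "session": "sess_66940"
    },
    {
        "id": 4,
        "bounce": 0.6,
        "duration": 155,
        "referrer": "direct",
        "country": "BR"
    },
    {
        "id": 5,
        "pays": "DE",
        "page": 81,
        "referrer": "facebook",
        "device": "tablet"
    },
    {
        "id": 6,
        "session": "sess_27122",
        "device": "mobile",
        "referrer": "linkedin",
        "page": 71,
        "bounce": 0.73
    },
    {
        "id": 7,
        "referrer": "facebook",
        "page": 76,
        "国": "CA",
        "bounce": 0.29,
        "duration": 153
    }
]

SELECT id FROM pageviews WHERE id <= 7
[1, 2, 3, 4, 5, 6, 7]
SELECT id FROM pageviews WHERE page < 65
[1]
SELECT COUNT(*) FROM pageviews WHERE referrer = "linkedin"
3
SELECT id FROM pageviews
[1, 2, 3, 4, 5, 6, 7]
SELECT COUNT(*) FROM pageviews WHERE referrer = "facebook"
2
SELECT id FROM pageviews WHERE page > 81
[]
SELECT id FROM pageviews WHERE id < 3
[1, 2]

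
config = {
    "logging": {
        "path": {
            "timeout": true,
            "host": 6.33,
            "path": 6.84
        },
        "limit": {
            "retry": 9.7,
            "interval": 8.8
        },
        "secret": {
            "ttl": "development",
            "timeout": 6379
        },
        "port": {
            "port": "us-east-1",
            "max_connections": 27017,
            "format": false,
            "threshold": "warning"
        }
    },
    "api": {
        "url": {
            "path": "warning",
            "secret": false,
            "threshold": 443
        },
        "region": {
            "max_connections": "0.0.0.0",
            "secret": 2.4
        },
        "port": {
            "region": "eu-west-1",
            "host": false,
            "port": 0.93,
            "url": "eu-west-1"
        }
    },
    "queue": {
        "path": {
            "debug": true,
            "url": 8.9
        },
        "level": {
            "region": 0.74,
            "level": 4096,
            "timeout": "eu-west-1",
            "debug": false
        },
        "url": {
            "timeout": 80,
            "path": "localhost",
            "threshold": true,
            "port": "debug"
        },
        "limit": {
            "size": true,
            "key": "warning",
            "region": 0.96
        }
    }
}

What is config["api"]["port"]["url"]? "eu-west-1"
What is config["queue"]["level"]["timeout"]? "eu-west-1"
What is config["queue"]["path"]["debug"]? True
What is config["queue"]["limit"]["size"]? True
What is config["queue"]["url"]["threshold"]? True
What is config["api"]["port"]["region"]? "eu-west-1"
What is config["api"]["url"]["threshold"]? 443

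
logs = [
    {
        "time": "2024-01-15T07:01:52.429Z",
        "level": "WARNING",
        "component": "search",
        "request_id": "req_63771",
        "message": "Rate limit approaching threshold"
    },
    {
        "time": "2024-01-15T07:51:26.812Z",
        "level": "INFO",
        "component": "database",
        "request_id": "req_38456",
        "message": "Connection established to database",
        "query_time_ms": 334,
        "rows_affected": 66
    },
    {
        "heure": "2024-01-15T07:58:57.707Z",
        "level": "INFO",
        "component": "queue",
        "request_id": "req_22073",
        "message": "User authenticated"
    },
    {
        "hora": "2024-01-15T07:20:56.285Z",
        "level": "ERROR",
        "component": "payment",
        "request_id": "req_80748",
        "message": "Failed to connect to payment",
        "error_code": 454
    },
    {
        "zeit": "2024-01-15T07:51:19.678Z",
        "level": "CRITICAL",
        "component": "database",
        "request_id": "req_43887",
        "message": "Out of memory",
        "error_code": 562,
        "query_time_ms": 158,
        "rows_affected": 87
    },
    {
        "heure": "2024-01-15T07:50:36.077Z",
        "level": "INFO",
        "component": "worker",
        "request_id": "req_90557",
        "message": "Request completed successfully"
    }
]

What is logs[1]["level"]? "INFO"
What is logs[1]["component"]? "database"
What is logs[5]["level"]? "INFO"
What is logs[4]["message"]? "Out of memory"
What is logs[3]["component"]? "payment"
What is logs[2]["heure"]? "2024-01-15T07:58:57.707Z"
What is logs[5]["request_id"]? "req_90557"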